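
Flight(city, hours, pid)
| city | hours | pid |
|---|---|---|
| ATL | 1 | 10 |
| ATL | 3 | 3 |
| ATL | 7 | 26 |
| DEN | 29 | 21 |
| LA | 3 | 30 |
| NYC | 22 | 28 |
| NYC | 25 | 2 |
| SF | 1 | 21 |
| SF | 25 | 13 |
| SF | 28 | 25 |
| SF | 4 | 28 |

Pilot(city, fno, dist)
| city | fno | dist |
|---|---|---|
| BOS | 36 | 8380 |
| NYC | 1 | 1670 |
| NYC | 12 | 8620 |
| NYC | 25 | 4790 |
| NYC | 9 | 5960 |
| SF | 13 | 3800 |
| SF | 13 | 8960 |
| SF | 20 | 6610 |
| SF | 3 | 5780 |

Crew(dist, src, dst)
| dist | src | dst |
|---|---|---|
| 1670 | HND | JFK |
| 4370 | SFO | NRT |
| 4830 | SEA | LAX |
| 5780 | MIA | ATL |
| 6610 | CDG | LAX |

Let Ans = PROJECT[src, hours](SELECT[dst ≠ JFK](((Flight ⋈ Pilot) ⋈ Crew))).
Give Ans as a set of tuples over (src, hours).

Joining Flight and Pilot on city yields {(NYC, 22, 28, 1, 1670), (NYC, 22, 28, 12, 8620), (NYC, 22, 28, 25, 4790), (NYC, 22, 28, 9, 5960), (NYC, 25, 2, 1, 1670), (NYC, 25, 2, 12, 8620), (NYC, 25, 2, 25, 4790), (NYC, 25, 2, 9, 5960), (SF, 1, 21, 13, 3800), (SF, 1, 21, 13, 8960), (SF, 1, 21, 20, 6610), (SF, 1, 21, 3, 5780), (SF, 25, 13, 13, 3800), (SF, 25, 13, 13, 8960), (SF, 25, 13, 20, 6610), (SF, 25, 13, 3, 5780), (SF, 28, 25, 13, 3800), (SF, 28, 25, 13, 8960), (SF, 28, 25, 20, 6610), (SF, 28, 25, 3, 5780), (SF, 4, 28, 13, 3800), (SF, 4, 28, 13, 8960), (SF, 4, 28, 20, 6610), (SF, 4, 28, 3, 5780)}.
Joining (Flight ⋈ Pilot) and Crew on dist yields {(NYC, 22, 28, 1, 1670, HND, JFK), (NYC, 25, 2, 1, 1670, HND, JFK), (SF, 1, 21, 20, 6610, CDG, LAX), (SF, 1, 21, 3, 5780, MIA, ATL), (SF, 25, 13, 20, 6610, CDG, LAX), (SF, 25, 13, 3, 5780, MIA, ATL), (SF, 28, 25, 20, 6610, CDG, LAX), (SF, 28, 25, 3, 5780, MIA, ATL), (SF, 4, 28, 20, 6610, CDG, LAX), (SF, 4, 28, 3, 5780, MIA, ATL)}.
Apply σ_{dst ≠ JFK}; surviving tuples: {(SF, 1, 21, 20, 6610, CDG, LAX), (SF, 1, 21, 3, 5780, MIA, ATL), (SF, 25, 13, 20, 6610, CDG, LAX), (SF, 25, 13, 3, 5780, MIA, ATL), (SF, 28, 25, 20, 6610, CDG, LAX), (SF, 28, 25, 3, 5780, MIA, ATL), (SF, 4, 28, 20, 6610, CDG, LAX), (SF, 4, 28, 3, 5780, MIA, ATL)}
π_{src, hours} gives {(CDG, 1), (CDG, 25), (CDG, 28), (CDG, 4), (MIA, 1), (MIA, 25), (MIA, 28), (MIA, 4)}.

{(CDG, 1), (CDG, 25), (CDG, 28), (CDG, 4), (MIA, 1), (MIA, 25), (MIA, 28), (MIA, 4)}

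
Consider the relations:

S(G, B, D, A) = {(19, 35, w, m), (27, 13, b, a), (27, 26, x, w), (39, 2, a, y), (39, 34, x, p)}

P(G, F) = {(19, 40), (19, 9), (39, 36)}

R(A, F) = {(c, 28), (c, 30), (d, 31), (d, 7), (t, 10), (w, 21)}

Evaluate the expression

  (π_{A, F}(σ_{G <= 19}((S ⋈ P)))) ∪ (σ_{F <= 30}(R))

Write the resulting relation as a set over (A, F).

Natural join on G: {(19, 35, w, m, 40), (19, 35, w, m, 9), (39, 2, a, y, 36), (39, 34, x, p, 36)}
σ[G <= 19]: keep tuples satisfying G <= 19 → {(19, 35, w, m, 40), (19, 35, w, m, 9)}
π_{A, F} gives {(m, 40), (m, 9)}.
σ[F <= 30]: keep tuples satisfying F <= 30 → {(c, 28), (c, 30), (d, 7), (t, 10), (w, 21)}
Set union of the two operands is {(c, 28), (c, 30), (d, 7), (m, 40), (m, 9), (t, 10), (w, 21)}.

{(c, 28), (c, 30), (d, 7), (m, 40), (m, 9), (t, 10), (w, 21)}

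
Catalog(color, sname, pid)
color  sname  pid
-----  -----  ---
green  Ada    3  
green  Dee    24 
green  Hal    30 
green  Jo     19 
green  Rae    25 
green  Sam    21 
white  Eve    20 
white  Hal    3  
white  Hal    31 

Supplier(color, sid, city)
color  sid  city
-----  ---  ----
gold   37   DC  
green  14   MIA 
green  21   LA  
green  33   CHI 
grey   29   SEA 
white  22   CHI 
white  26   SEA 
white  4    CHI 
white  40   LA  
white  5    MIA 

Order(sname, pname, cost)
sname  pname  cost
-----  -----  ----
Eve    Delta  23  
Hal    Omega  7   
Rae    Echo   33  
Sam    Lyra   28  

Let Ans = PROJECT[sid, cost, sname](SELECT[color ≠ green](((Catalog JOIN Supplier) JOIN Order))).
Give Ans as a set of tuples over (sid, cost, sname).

{(22, 23, Eve), (22, 7, Hal), (26, 23, Eve), (26, 7, Hal), (4, 23, Eve), (4, 7, Hal), (40, 23, Eve), (40, 7, Hal), (5, 23, Eve), (5, 7, Hal)}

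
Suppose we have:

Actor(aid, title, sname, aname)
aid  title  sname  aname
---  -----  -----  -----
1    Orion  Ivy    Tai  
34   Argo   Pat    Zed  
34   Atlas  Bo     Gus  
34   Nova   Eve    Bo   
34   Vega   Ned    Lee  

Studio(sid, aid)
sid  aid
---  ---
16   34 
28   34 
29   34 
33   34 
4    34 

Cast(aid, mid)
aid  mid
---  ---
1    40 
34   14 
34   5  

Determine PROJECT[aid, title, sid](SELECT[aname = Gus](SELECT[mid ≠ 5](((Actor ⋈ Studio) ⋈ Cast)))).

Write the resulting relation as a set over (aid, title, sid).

{(34, Atlas, 16), (34, Atlas, 28), (34, Atlas, 29), (34, Atlas, 33), (34, Atlas, 4)}

Actor ⋈ Studio (natural join on aid): {(34, Argo, Pat, Zed, 16), (34, Argo, Pat, Zed, 28), (34, Argo, Pat, Zed, 29), (34, Argo, Pat, Zed, 33), (34, Argo, Pat, Zed, 4), (34, Atlas, Bo, Gus, 16), (34, Atlas, Bo, Gus, 28), (34, Atlas, Bo, Gus, 29), (34, Atlas, Bo, Gus, 33), (34, Atlas, Bo, Gus, 4), (34, Nova, Eve, Bo, 16), (34, Nova, Eve, Bo, 28), (34, Nova, Eve, Bo, 29), (34, Nova, Eve, Bo, 33), (34, Nova, Eve, Bo, 4), (34, Vega, Ned, Lee, 16), (34, Vega, Ned, Lee, 28), (34, Vega, Ned, Lee, 29), (34, Vega, Ned, Lee, 33), (34, Vega, Ned, Lee, 4)}
(Actor ⋈ Studio) ⋈ Cast (natural join on aid): {(34, Argo, Pat, Zed, 16, 14), (34, Argo, Pat, Zed, 16, 5), (34, Argo, Pat, Zed, 28, 14), (34, Argo, Pat, Zed, 28, 5), (34, Argo, Pat, Zed, 29, 14), (34, Argo, Pat, Zed, 29, 5), (34, Argo, Pat, Zed, 33, 14), (34, Argo, Pat, Zed, 33, 5), (34, Argo, Pat, Zed, 4, 14), (34, Argo, Pat, Zed, 4, 5), (34, Atlas, Bo, Gus, 16, 14), (34, Atlas, Bo, Gus, 16, 5), (34, Atlas, Bo, Gus, 28, 14), (34, Atlas, Bo, Gus, 28, 5), (34, Atlas, Bo, Gus, 29, 14), (34, Atlas, Bo, Gus, 29, 5), (34, Atlas, Bo, Gus, 33, 14), (34, Atlas, Bo, Gus, 33, 5), (34, Atlas, Bo, Gus, 4, 14), (34, Atlas, Bo, Gus, 4, 5), (34, Nova, Eve, Bo, 16, 14), (34, Nova, Eve, Bo, 16, 5), (34, Nova, Eve, Bo, 28, 14), (34, Nova, Eve, Bo, 28, 5), (34, Nova, Eve, Bo, 29, 14), (34, Nova, Eve, Bo, 29, 5), (34, Nova, Eve, Bo, 33, 14), (34, Nova, Eve, Bo, 33, 5), (34, Nova, Eve, Bo, 4, 14), (34, Nova, Eve, Bo, 4, 5), (34, Vega, Ned, Lee, 16, 14), (34, Vega, Ned, Lee, 16, 5), (34, Vega, Ned, Lee, 28, 14), (34, Vega, Ned, Lee, 28, 5), (34, Vega, Ned, Lee, 29, 14), (34, Vega, Ned, Lee, 29, 5), (34, Vega, Ned, Lee, 33, 14), (34, Vega, Ned, Lee, 33, 5), (34, Vega, Ned, Lee, 4, 14), (34, Vega, Ned, Lee, 4, 5)}
Filtering on mid ≠ 5 leaves {(34, Argo, Pat, Zed, 16, 14), (34, Argo, Pat, Zed, 28, 14), (34, Argo, Pat, Zed, 29, 14), (34, Argo, Pat, Zed, 33, 14), (34, Argo, Pat, Zed, 4, 14), (34, Atlas, Bo, Gus, 16, 14), (34, Atlas, Bo, Gus, 28, 14), (34, Atlas, Bo, Gus, 29, 14), (34, Atlas, Bo, Gus, 33, 14), (34, Atlas, Bo, Gus, 4, 14), (34, Nova, Eve, Bo, 16, 14), (34, Nova, Eve, Bo, 28, 14), (34, Nova, Eve, Bo, 29, 14), (34, Nova, Eve, Bo, 33, 14), (34, Nova, Eve, Bo, 4, 14), (34, Vega, Ned, Lee, 16, 14), (34, Vega, Ned, Lee, 28, 14), (34, Vega, Ned, Lee, 29, 14), (34, Vega, Ned, Lee, 33, 14), (34, Vega, Ned, Lee, 4, 14)}.
Filtering on aname = Gus leaves {(34, Atlas, Bo, Gus, 16, 14), (34, Atlas, Bo, Gus, 28, 14), (34, Atlas, Bo, Gus, 29, 14), (34, Atlas, Bo, Gus, 33, 14), (34, Atlas, Bo, Gus, 4, 14)}.
Keep only column(s) aid, title, sid: {(34, Atlas, 16), (34, Atlas, 28), (34, Atlas, 29), (34, Atlas, 33), (34, Atlas, 4)}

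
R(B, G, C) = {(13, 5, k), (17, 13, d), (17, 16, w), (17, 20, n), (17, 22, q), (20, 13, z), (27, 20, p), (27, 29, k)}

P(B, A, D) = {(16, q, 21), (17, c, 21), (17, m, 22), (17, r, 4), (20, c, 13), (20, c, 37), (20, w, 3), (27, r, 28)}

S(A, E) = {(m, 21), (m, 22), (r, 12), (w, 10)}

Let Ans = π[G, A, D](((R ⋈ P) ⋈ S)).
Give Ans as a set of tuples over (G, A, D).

{(13, m, 22), (13, r, 4), (13, w, 3), (16, m, 22), (16, r, 4), (20, m, 22), (20, r, 28), (20, r, 4), (22, m, 22), (22, r, 4), (29, r, 28)}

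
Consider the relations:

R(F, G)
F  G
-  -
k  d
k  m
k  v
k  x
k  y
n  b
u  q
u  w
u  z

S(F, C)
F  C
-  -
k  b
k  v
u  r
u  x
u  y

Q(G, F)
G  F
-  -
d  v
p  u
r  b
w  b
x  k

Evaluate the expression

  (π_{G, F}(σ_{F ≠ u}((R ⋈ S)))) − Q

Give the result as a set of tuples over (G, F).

R ⋈ S (natural join on F): {(k, d, b), (k, d, v), (k, m, b), (k, m, v), (k, v, b), (k, v, v), (k, x, b), (k, x, v), (k, y, b), (k, y, v), (u, q, r), (u, q, x), (u, q, y), (u, w, r), (u, w, x), (u, w, y), (u, z, r), (u, z, x), (u, z, y)}
Apply σ_{F ≠ u}; surviving tuples: {(k, d, b), (k, d, v), (k, m, b), (k, m, v), (k, v, b), (k, v, v), (k, x, b), (k, x, v), (k, y, b), (k, y, v)}
Projecting to G, F (5 duplicate(s) eliminated): {(d, k), (m, k), (v, k), (x, k), (y, k)}
Set difference of the two operands is {(d, k), (m, k), (v, k), (y, k)}.

{(d, k), (m, k), (v, k), (y, k)}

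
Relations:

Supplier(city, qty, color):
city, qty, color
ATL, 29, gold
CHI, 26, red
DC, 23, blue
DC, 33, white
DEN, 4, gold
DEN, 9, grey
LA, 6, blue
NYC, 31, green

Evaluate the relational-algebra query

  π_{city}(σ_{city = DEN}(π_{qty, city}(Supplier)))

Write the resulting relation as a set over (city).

π[qty, city]: project onto (qty, city) → {(23, DC), (26, CHI), (29, ATL), (31, NYC), (33, DC), (4, DEN), (6, LA), (9, DEN)}
Filtering on city = DEN leaves {(4, DEN), (9, DEN)}.
π[city]: project onto (city) (1 duplicate(s) eliminated) → {DEN}

{DEN}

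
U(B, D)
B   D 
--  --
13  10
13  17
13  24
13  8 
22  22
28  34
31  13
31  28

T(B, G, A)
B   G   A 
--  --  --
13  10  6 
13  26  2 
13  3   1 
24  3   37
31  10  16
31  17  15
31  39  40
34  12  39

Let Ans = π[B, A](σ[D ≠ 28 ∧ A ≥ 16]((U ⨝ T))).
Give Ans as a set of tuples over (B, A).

{(31, 16), (31, 40)}

Joining U and T on B yields {(13, 10, 10, 6), (13, 10, 26, 2), (13, 10, 3, 1), (13, 17, 10, 6), (13, 17, 26, 2), (13, 17, 3, 1), (13, 24, 10, 6), (13, 24, 26, 2), (13, 24, 3, 1), (13, 8, 10, 6), (13, 8, 26, 2), (13, 8, 3, 1), (31, 13, 10, 16), (31, 13, 17, 15), (31, 13, 39, 40), (31, 28, 10, 16), (31, 28, 17, 15), (31, 28, 39, 40)}.
Filtering on D ≠ 28 ∧ A ≥ 16 leaves {(31, 13, 10, 16), (31, 13, 39, 40)}.
Keep only column(s) B, A: {(31, 16), (31, 40)}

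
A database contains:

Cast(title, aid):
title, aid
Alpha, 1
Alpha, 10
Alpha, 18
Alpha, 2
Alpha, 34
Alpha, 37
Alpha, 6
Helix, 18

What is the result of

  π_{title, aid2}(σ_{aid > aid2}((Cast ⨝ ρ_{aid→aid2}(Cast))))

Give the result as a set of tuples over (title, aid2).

{(Alpha, 1), (Alpha, 10), (Alpha, 18), (Alpha, 2), (Alpha, 34), (Alpha, 6)}

ρ[aid→aid2]: schema becomes (title, aid2); tuples unchanged.
Natural join on title: {(Alpha, 1, 1), (Alpha, 1, 10), (Alpha, 1, 18), (Alpha, 1, 2), (Alpha, 1, 34), (Alpha, 1, 37), (Alpha, 1, 6), (Alpha, 10, 1), (Alpha, 10, 10), (Alpha, 10, 18), (Alpha, 10, 2), (Alpha, 10, 34), (Alpha, 10, 37), (Alpha, 10, 6), (Alpha, 18, 1), (Alpha, 18, 10), (Alpha, 18, 18), (Alpha, 18, 2), (Alpha, 18, 34), (Alpha, 18, 37), (Alpha, 18, 6), (Alpha, 2, 1), (Alpha, 2, 10), (Alpha, 2, 18), (Alpha, 2, 2), (Alpha, 2, 34), (Alpha, 2, 37), (Alpha, 2, 6), (Alpha, 34, 1), (Alpha, 34, 10), (Alpha, 34, 18), (Alpha, 34, 2), (Alpha, 34, 34), (Alpha, 34, 37), (Alpha, 34, 6), (Alpha, 37, 1), (Alpha, 37, 10), (Alpha, 37, 18), (Alpha, 37, 2), (Alpha, 37, 34), (Alpha, 37, 37), (Alpha, 37, 6), (Alpha, 6, 1), (Alpha, 6, 10), (Alpha, 6, 18), (Alpha, 6, 2), (Alpha, 6, 34), (Alpha, 6, 37), (Alpha, 6, 6), (Helix, 18, 18)}
Filtering on aid > aid2 leaves {(Alpha, 10, 1), (Alpha, 10, 2), (Alpha, 10, 6), (Alpha, 18, 1), (Alpha, 18, 10), (Alpha, 18, 2), (Alpha, 18, 6), (Alpha, 2, 1), (Alpha, 34, 1), (Alpha, 34, 10), (Alpha, 34, 18), (Alpha, 34, 2), (Alpha, 34, 6), (Alpha, 37, 1), (Alpha, 37, 10), (Alpha, 37, 18), (Alpha, 37, 2), (Alpha, 37, 34), (Alpha, 37, 6), (Alpha, 6, 1), (Alpha, 6, 2)}.
π[title, aid2]: project onto (title, aid2) (15 duplicate(s) eliminated) → {(Alpha, 1), (Alpha, 10), (Alpha, 18), (Alpha, 2), (Alpha, 34), (Alpha, 6)}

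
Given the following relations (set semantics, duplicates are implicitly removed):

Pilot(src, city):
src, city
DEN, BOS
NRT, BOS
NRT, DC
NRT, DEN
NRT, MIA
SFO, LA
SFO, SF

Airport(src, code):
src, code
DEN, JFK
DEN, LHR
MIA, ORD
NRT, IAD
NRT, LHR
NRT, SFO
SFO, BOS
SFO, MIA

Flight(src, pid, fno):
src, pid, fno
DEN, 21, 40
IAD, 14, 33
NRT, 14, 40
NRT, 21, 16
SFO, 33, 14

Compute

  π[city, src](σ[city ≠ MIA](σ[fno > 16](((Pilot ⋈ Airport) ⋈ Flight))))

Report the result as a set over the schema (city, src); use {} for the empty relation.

Joining Pilot and Airport on src yields {(DEN, BOS, JFK), (DEN, BOS, LHR), (NRT, BOS, IAD), (NRT, BOS, LHR), (NRT, BOS, SFO), (NRT, DC, IAD), (NRT, DC, LHR), (NRT, DC, SFO), (NRT, DEN, IAD), (NRT, DEN, LHR), (NRT, DEN, SFO), (NRT, MIA, IAD), (NRT, MIA, LHR), (NRT, MIA, SFO), (SFO, LA, BOS), (SFO, LA, MIA), (SFO, SF, BOS), (SFO, SF, MIA)}.
Joining (Pilot ⋈ Airport) and Flight on src yields {(DEN, BOS, JFK, 21, 40), (DEN, BOS, LHR, 21, 40), (NRT, BOS, IAD, 14, 40), (NRT, BOS, IAD, 21, 16), (NRT, BOS, LHR, 14, 40), (NRT, BOS, LHR, 21, 16), (NRT, BOS, SFO, 14, 40), (NRT, BOS, SFO, 21, 16), (NRT, DC, IAD, 14, 40), (NRT, DC, IAD, 21, 16), (NRT, DC, LHR, 14, 40), (NRT, DC, LHR, 21, 16), (NRT, DC, SFO, 14, 40), (NRT, DC, SFO, 21, 16), (NRT, DEN, IAD, 14, 40), (NRT, DEN, IAD, 21, 16), (NRT, DEN, LHR, 14, 40), (NRT, DEN, LHR, 21, 16), (NRT, DEN, SFO, 14, 40), (NRT, DEN, SFO, 21, 16), (NRT, MIA, IAD, 14, 40), (NRT, MIA, IAD, 21, 16), (NRT, MIA, LHR, 14, 40), (NRT, MIA, LHR, 21, 16), (NRT, MIA, SFO, 14, 40), (NRT, MIA, SFO, 21, 16), (SFO, LA, BOS, 33, 14), (SFO, LA, MIA, 33, 14), (SFO, SF, BOS, 33, 14), (SFO, SF, MIA, 33, 14)}.
Apply σ_{fno > 16}; surviving tuples: {(DEN, BOS, JFK, 21, 40), (DEN, BOS, LHR, 21, 40), (NRT, BOS, IAD, 14, 40), (NRT, BOS, LHR, 14, 40), (NRT, BOS, SFO, 14, 40), (NRT, DC, IAD, 14, 40), (NRT, DC, LHR, 14, 40), (NRT, DC, SFO, 14, 40), (NRT, DEN, IAD, 14, 40), (NRT, DEN, LHR, 14, 40), (NRT, DEN, SFO, 14, 40), (NRT, MIA, IAD, 14, 40), (NRT, MIA, LHR, 14, 40), (NRT, MIA, SFO, 14, 40)}
Apply σ_{city ≠ MIA}; surviving tuples: {(DEN, BOS, JFK, 21, 40), (DEN, BOS, LHR, 21, 40), (NRT, BOS, IAD, 14, 40), (NRT, BOS, LHR, 14, 40), (NRT, BOS, SFO, 14, 40), (NRT, DC, IAD, 14, 40), (NRT, DC, LHR, 14, 40), (NRT, DC, SFO, 14, 40), (NRT, DEN, IAD, 14, 40), (NRT, DEN, LHR, 14, 40), (NRT, DEN, SFO, 14, 40)}
Projecting to city, src (7 duplicate(s) eliminated): {(BOS, DEN), (BOS, NRT), (DC, NRT), (DEN, NRT)}

{(BOS, DEN), (BOS, NRT), (DC, NRT), (DEN, NRT)}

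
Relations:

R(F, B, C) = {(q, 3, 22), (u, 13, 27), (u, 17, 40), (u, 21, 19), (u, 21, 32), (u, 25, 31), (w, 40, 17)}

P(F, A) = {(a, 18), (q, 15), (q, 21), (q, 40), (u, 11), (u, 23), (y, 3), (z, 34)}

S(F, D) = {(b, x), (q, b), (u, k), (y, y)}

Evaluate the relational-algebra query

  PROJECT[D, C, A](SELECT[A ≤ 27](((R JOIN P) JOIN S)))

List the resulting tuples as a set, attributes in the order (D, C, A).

Joining R and P on F yields {(q, 3, 22, 15), (q, 3, 22, 21), (q, 3, 22, 40), (u, 13, 27, 11), (u, 13, 27, 23), (u, 17, 40, 11), (u, 17, 40, 23), (u, 21, 19, 11), (u, 21, 19, 23), (u, 21, 32, 11), (u, 21, 32, 23), (u, 25, 31, 11), (u, 25, 31, 23)}.
Joining (R JOIN P) and S on F yields {(q, 3, 22, 15, b), (q, 3, 22, 21, b), (q, 3, 22, 40, b), (u, 13, 27, 11, k), (u, 13, 27, 23, k), (u, 17, 40, 11, k), (u, 17, 40, 23, k), (u, 21, 19, 11, k), (u, 21, 19, 23, k), (u, 21, 32, 11, k), (u, 21, 32, 23, k), (u, 25, 31, 11, k), (u, 25, 31, 23, k)}.
Selection A ≤ 27: {(q, 3, 22, 15, b), (q, 3, 22, 21, b), (u, 13, 27, 11, k), (u, 13, 27, 23, k), (u, 17, 40, 11, k), (u, 17, 40, 23, k), (u, 21, 19, 11, k), (u, 21, 19, 23, k), (u, 21, 32, 11, k), (u, 21, 32, 23, k), (u, 25, 31, 11, k), (u, 25, 31, 23, k)}
π[D, C, A]: project onto (D, C, A) → {(b, 22, 15), (b, 22, 21), (k, 19, 11), (k, 19, 23), (k, 27, 11), (k, 27, 23), (k, 31, 11), (k, 31, 23), (k, 32, 11), (k, 32, 23), (k, 40, 11), (k, 40, 23)}

{(b, 22, 15), (b, 22, 21), (k, 19, 11), (k, 19, 23), (k, 27, 11), (k, 27, 23), (k, 31, 11), (k, 31, 23), (k, 32, 11), (k, 32, 23), (k, 40, 11), (k, 40, 23)}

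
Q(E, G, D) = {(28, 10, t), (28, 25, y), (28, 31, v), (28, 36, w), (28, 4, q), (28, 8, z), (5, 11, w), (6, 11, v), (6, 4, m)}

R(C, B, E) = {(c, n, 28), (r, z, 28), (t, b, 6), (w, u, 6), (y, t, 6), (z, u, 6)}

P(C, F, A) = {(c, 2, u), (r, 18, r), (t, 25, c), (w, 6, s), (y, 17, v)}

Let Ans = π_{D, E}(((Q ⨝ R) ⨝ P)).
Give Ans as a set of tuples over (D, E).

{(m, 6), (q, 28), (t, 28), (v, 28), (v, 6), (w, 28), (y, 28), (z, 28)}

Natural join on E: {(28, 10, t, c, n), (28, 10, t, r, z), (28, 25, y, c, n), (28, 25, y, r, z), (28, 31, v, c, n), (28, 31, v, r, z), (28, 36, w, c, n), (28, 36, w, r, z), (28, 4, q, c, n), (28, 4, q, r, z), (28, 8, z, c, n), (28, 8, z, r, z), (6, 11, v, t, b), (6, 11, v, w, u), (6, 11, v, y, t), (6, 11, v, z, u), (6, 4, m, t, b), (6, 4, m, w, u), (6, 4, m, y, t), (6, 4, m, z, u)}
Natural join on C: {(28, 10, t, c, n, 2, u), (28, 10, t, r, z, 18, r), (28, 25, y, c, n, 2, u), (28, 25, y, r, z, 18, r), (28, 31, v, c, n, 2, u), (28, 31, v, r, z, 18, r), (28, 36, w, c, n, 2, u), (28, 36, w, r, z, 18, r), (28, 4, q, c, n, 2, u), (28, 4, q, r, z, 18, r), (28, 8, z, c, n, 2, u), (28, 8, z, r, z, 18, r), (6, 11, v, t, b, 25, c), (6, 11, v, w, u, 6, s), (6, 11, v, y, t, 17, v), (6, 4, m, t, b, 25, c), (6, 4, m, w, u, 6, s), (6, 4, m, y, t, 17, v)}
Keep only column(s) D, E (10 duplicate(s) eliminated): {(m, 6), (q, 28), (t, 28), (v, 28), (v, 6), (w, 28), (y, 28), (z, 28)}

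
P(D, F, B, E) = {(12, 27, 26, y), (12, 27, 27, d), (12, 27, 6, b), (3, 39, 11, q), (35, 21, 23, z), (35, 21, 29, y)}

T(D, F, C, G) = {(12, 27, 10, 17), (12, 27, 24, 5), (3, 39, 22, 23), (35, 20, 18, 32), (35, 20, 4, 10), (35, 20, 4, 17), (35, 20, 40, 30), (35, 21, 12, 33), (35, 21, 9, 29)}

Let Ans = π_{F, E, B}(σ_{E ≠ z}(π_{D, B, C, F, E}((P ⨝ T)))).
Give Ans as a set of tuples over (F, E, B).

Natural join on D, F: {(12, 27, 26, y, 10, 17), (12, 27, 26, y, 24, 5), (12, 27, 27, d, 10, 17), (12, 27, 27, d, 24, 5), (12, 27, 6, b, 10, 17), (12, 27, 6, b, 24, 5), (3, 39, 11, q, 22, 23), (35, 21, 23, z, 12, 33), (35, 21, 23, z, 9, 29), (35, 21, 29, y, 12, 33), (35, 21, 29, y, 9, 29)}
π_{D, B, C, F, E} gives {(12, 26, 10, 27, y), (12, 26, 24, 27, y), (12, 27, 10, 27, d), (12, 27, 24, 27, d), (12, 6, 10, 27, b), (12, 6, 24, 27, b), (3, 11, 22, 39, q), (35, 23, 12, 21, z), (35, 23, 9, 21, z), (35, 29, 12, 21, y), (35, 29, 9, 21, y)}.
Apply σ_{E ≠ z}; surviving tuples: {(12, 26, 10, 27, y), (12, 26, 24, 27, y), (12, 27, 10, 27, d), (12, 27, 24, 27, d), (12, 6, 10, 27, b), (12, 6, 24, 27, b), (3, 11, 22, 39, q), (35, 29, 12, 21, y), (35, 29, 9, 21, y)}
π_{F, E, B} gives {(21, y, 29), (27, b, 6), (27, d, 27), (27, y, 26), (39, q, 11)} (4 duplicate(s) eliminated).

{(21, y, 29), (27, b, 6), (27, d, 27), (27, y, 26), (39, q, 11)}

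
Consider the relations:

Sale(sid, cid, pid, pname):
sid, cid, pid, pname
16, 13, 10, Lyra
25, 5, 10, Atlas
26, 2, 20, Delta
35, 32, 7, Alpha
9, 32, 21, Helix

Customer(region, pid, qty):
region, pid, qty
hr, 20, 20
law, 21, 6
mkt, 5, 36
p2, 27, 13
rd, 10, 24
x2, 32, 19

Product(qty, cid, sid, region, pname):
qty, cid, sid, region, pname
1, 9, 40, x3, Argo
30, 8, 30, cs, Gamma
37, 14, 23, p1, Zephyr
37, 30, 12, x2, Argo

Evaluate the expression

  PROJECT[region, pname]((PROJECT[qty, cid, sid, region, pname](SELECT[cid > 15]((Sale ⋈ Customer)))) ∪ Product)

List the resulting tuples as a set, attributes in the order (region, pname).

{(cs, Gamma), (law, Helix), (p1, Zephyr), (x2, Argo), (x3, Argo)}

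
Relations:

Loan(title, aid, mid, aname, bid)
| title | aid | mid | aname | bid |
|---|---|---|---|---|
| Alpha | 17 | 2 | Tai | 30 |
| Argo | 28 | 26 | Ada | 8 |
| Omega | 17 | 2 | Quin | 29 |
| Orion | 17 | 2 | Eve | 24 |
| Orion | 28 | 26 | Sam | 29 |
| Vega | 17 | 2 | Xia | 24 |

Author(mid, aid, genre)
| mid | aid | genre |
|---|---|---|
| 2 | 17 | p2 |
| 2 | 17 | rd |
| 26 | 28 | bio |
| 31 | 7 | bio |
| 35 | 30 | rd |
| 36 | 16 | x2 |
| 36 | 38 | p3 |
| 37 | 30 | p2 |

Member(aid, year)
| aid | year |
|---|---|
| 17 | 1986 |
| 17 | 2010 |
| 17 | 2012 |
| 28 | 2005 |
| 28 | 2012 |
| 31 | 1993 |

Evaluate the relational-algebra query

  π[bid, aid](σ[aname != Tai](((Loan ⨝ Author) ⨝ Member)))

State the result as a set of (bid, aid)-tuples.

{(24, 17), (29, 17), (29, 28), (8, 28)}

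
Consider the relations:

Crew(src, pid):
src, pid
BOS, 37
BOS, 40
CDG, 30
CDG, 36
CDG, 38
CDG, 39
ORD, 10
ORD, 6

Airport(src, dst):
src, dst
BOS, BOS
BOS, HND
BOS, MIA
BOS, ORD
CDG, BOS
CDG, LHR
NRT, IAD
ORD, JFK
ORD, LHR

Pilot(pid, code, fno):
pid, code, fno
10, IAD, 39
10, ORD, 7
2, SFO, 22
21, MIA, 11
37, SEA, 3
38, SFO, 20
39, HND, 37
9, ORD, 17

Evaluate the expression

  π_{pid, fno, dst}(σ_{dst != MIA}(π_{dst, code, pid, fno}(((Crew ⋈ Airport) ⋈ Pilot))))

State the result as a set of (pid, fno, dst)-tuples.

{(10, 39, JFK), (10, 39, LHR), (10, 7, JFK), (10, 7, LHR), (37, 3, BOS), (37, 3, HND), (37, 3, ORD), (38, 20, BOS), (38, 20, LHR), (39, 37, BOS), (39, 37, LHR)}

Crew ⋈ Airport (natural join on src): {(BOS, 37, BOS), (BOS, 37, HND), (BOS, 37, MIA), (BOS, 37, ORD), (BOS, 40, BOS), (BOS, 40, HND), (BOS, 40, MIA), (BOS, 40, ORD), (CDG, 30, BOS), (CDG, 30, LHR), (CDG, 36, BOS), (CDG, 36, LHR), (CDG, 38, BOS), (CDG, 38, LHR), (CDG, 39, BOS), (CDG, 39, LHR), (ORD, 10, JFK), (ORD, 10, LHR), (ORD, 6, JFK), (ORD, 6, LHR)}
(Crew ⋈ Airport) ⋈ Pilot (natural join on pid): {(BOS, 37, BOS, SEA, 3), (BOS, 37, HND, SEA, 3), (BOS, 37, MIA, SEA, 3), (BOS, 37, ORD, SEA, 3), (CDG, 38, BOS, SFO, 20), (CDG, 38, LHR, SFO, 20), (CDG, 39, BOS, HND, 37), (CDG, 39, LHR, HND, 37), (ORD, 10, JFK, IAD, 39), (ORD, 10, JFK, ORD, 7), (ORD, 10, LHR, IAD, 39), (ORD, 10, LHR, ORD, 7)}
π[dst, code, pid, fno]: project onto (dst, code, pid, fno) → {(BOS, HND, 39, 37), (BOS, SEA, 37, 3), (BOS, SFO, 38, 20), (HND, SEA, 37, 3), (JFK, IAD, 10, 39), (JFK, ORD, 10, 7), (LHR, HND, 39, 37), (LHR, IAD, 10, 39), (LHR, ORD, 10, 7), (LHR, SFO, 38, 20), (MIA, SEA, 37, 3), (ORD, SEA, 37, 3)}
σ[dst != MIA]: keep tuples satisfying dst != MIA → {(BOS, HND, 39, 37), (BOS, SEA, 37, 3), (BOS, SFO, 38, 20), (HND, SEA, 37, 3), (JFK, IAD, 10, 39), (JFK, ORD, 10, 7), (LHR, HND, 39, 37), (LHR, IAD, 10, 39), (LHR, ORD, 10, 7), (LHR, SFO, 38, 20), (ORD, SEA, 37, 3)}
π[pid, fno, dst]: project onto (pid, fno, dst) → {(10, 39, JFK), (10, 39, LHR), (10, 7, JFK), (10, 7, LHR), (37, 3, BOS), (37, 3, HND), (37, 3, ORD), (38, 20, BOS), (38, 20, LHR), (39, 37, BOS), (39, 37, LHR)}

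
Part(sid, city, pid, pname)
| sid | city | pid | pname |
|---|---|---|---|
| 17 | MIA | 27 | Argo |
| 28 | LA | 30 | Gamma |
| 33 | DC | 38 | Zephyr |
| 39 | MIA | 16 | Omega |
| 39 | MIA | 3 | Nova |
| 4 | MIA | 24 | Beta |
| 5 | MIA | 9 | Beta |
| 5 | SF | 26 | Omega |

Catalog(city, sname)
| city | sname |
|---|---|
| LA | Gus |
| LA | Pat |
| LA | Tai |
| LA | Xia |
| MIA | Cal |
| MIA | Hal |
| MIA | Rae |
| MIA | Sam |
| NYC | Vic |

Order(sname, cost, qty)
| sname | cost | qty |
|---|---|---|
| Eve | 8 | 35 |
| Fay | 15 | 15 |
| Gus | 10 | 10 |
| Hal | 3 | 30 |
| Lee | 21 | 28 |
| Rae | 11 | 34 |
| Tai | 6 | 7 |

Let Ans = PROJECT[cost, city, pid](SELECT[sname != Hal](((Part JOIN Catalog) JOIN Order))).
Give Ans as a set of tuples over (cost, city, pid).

{(10, LA, 30), (11, MIA, 16), (11, MIA, 24), (11, MIA, 27), (11, MIA, 3), (11, MIA, 9), (6, LA, 30)}

Joining Part and Catalog on city yields {(17, MIA, 27, Argo, Cal), (17, MIA, 27, Argo, Hal), (17, MIA, 27, Argo, Rae), (17, MIA, 27, Argo, Sam), (28, LA, 30, Gamma, Gus), (28, LA, 30, Gamma, Pat), (28, LA, 30, Gamma, Tai), (28, LA, 30, Gamma, Xia), (39, MIA, 16, Omega, Cal), (39, MIA, 16, Omega, Hal), (39, MIA, 16, Omega, Rae), (39, MIA, 16, Omega, Sam), (39, MIA, 3, Nova, Cal), (39, MIA, 3, Nova, Hal), (39, MIA, 3, Nova, Rae), (39, MIA, 3, Nova, Sam), (4, MIA, 24, Beta, Cal), (4, MIA, 24, Beta, Hal), (4, MIA, 24, Beta, Rae), (4, MIA, 24, Beta, Sam), (5, MIA, 9, Beta, Cal), (5, MIA, 9, Beta, Hal), (5, MIA, 9, Beta, Rae), (5, MIA, 9, Beta, Sam)}.
Joining (Part JOIN Catalog) and Order on sname yields {(17, MIA, 27, Argo, Hal, 3, 30), (17, MIA, 27, Argo, Rae, 11, 34), (28, LA, 30, Gamma, Gus, 10, 10), (28, LA, 30, Gamma, Tai, 6, 7), (39, MIA, 16, Omega, Hal, 3, 30), (39, MIA, 16, Omega, Rae, 11, 34), (39, MIA, 3, Nova, Hal, 3, 30), (39, MIA, 3, Nova, Rae, 11, 34), (4, MIA, 24, Beta, Hal, 3, 30), (4, MIA, 24, Beta, Rae, 11, 34), (5, MIA, 9, Beta, Hal, 3, 30), (5, MIA, 9, Beta, Rae, 11, 34)}.
Apply σ_{sname != Hal}; surviving tuples: {(17, MIA, 27, Argo, Rae, 11, 34), (28, LA, 30, Gamma, Gus, 10, 10), (28, LA, 30, Gamma, Tai, 6, 7), (39, MIA, 16, Omega, Rae, 11, 34), (39, MIA, 3, Nova, Rae, 11, 34), (4, MIA, 24, Beta, Rae, 11, 34), (5, MIA, 9, Beta, Rae, 11, 34)}
Projecting to cost, city, pid: {(10, LA, 30), (11, MIA, 16), (11, MIA, 24), (11, MIA, 27), (11, MIA, 3), (11, MIA, 9), (6, LA, 30)}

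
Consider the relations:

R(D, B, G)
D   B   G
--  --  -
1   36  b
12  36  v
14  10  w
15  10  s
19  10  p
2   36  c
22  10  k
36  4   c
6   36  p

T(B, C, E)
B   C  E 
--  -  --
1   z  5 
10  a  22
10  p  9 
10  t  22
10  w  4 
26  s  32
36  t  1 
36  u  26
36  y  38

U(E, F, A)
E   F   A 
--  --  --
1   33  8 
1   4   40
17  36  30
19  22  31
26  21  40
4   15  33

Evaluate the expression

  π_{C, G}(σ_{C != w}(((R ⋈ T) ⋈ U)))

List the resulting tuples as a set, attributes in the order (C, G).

{(t, b), (t, c), (t, p), (t, v), (u, b), (u, c), (u, p), (u, v)}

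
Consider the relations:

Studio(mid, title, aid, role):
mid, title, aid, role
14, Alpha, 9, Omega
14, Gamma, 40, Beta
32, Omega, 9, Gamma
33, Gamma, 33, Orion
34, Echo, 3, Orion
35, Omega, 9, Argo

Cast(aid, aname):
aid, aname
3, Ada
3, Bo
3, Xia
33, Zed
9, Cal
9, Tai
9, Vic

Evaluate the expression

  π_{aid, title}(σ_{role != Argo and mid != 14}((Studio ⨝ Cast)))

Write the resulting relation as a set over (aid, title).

{(3, Echo), (33, Gamma), (9, Omega)}

Studio ⋈ Cast (natural join on aid): {(14, Alpha, 9, Omega, Cal), (14, Alpha, 9, Omega, Tai), (14, Alpha, 9, Omega, Vic), (32, Omega, 9, Gamma, Cal), (32, Omega, 9, Gamma, Tai), (32, Omega, 9, Gamma, Vic), (33, Gamma, 33, Orion, Zed), (34, Echo, 3, Orion, Ada), (34, Echo, 3, Orion, Bo), (34, Echo, 3, Orion, Xia), (35, Omega, 9, Argo, Cal), (35, Omega, 9, Argo, Tai), (35, Omega, 9, Argo, Vic)}
Filtering on role != Argo and mid != 14 leaves {(32, Omega, 9, Gamma, Cal), (32, Omega, 9, Gamma, Tai), (32, Omega, 9, Gamma, Vic), (33, Gamma, 33, Orion, Zed), (34, Echo, 3, Orion, Ada), (34, Echo, 3, Orion, Bo), (34, Echo, 3, Orion, Xia)}.
Keep only column(s) aid, title (4 duplicate(s) eliminated): {(3, Echo), (33, Gamma), (9, Omega)}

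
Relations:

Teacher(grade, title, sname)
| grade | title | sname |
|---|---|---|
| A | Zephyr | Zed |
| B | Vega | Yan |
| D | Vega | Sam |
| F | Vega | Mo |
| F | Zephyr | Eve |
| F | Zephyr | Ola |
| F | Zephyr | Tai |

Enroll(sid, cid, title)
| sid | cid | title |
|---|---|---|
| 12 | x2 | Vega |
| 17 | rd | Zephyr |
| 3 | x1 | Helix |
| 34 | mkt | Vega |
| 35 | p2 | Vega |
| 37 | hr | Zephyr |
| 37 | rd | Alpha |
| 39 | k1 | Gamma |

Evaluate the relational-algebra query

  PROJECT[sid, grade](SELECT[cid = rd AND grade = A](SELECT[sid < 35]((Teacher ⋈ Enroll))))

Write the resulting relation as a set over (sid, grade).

Natural join on title: {(A, Zephyr, Zed, 17, rd), (A, Zephyr, Zed, 37, hr), (B, Vega, Yan, 12, x2), (B, Vega, Yan, 34, mkt), (B, Vega, Yan, 35, p2), (D, Vega, Sam, 12, x2), (D, Vega, Sam, 34, mkt), (D, Vega, Sam, 35, p2), (F, Vega, Mo, 12, x2), (F, Vega, Mo, 34, mkt), (F, Vega, Mo, 35, p2), (F, Zephyr, Eve, 17, rd), (F, Zephyr, Eve, 37, hr), (F, Zephyr, Ola, 17, rd), (F, Zephyr, Ola, 37, hr), (F, Zephyr, Tai, 17, rd), (F, Zephyr, Tai, 37, hr)}
σ[sid < 35]: keep tuples satisfying sid < 35 → {(A, Zephyr, Zed, 17, rd), (B, Vega, Yan, 12, x2), (B, Vega, Yan, 34, mkt), (D, Vega, Sam, 12, x2), (D, Vega, Sam, 34, mkt), (F, Vega, Mo, 12, x2), (F, Vega, Mo, 34, mkt), (F, Zephyr, Eve, 17, rd), (F, Zephyr, Ola, 17, rd), (F, Zephyr, Tai, 17, rd)}
σ[cid = rd AND grade = A]: keep tuples satisfying cid = rd AND grade = A → {(A, Zephyr, Zed, 17, rd)}
π[sid, grade]: project onto (sid, grade) → {(17, A)}

{(17, A)}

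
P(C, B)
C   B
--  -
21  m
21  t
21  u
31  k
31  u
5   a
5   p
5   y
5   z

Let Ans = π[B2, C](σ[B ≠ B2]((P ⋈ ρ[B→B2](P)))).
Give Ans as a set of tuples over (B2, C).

ρ[B→B2]: schema becomes (C, B2); tuples unchanged.
Natural join on C: {(21, m, m), (21, m, t), (21, m, u), (21, t, m), (21, t, t), (21, t, u), (21, u, m), (21, u, t), (21, u, u), (31, k, k), (31, k, u), (31, u, k), (31, u, u), (5, a, a), (5, a, p), (5, a, y), (5, a, z), (5, p, a), (5, p, p), (5, p, y), (5, p, z), (5, y, a), (5, y, p), (5, y, y), (5, y, z), (5, z, a), (5, z, p), (5, z, y), (5, z, z)}
Selection B ≠ B2: {(21, m, t), (21, m, u), (21, t, m), (21, t, u), (21, u, m), (21, u, t), (31, k, u), (31, u, k), (5, a, p), (5, a, y), (5, a, z), (5, p, a), (5, p, y), (5, p, z), (5, y, a), (5, y, p), (5, y, z), (5, z, a), (5, z, p), (5, z, y)}
π[B2, C]: project onto (B2, C) (11 duplicate(s) eliminated) → {(a, 5), (k, 31), (m, 21), (p, 5), (t, 21), (u, 21), (u, 31), (y, 5), (z, 5)}

{(a, 5), (k, 31), (m, 21), (p, 5), (t, 21), (u, 21), (u, 31), (y, 5), (z, 5)}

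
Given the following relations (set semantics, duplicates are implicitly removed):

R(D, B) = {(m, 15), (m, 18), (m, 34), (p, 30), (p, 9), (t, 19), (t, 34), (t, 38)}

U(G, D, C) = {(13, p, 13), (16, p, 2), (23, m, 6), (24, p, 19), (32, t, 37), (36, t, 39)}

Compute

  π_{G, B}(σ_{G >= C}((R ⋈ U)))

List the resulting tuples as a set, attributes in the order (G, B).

{(13, 30), (13, 9), (16, 30), (16, 9), (23, 15), (23, 18), (23, 34), (24, 30), (24, 9)}

Natural join on D: {(m, 15, 23, 6), (m, 18, 23, 6), (m, 34, 23, 6), (p, 30, 13, 13), (p, 30, 16, 2), (p, 30, 24, 19), (p, 9, 13, 13), (p, 9, 16, 2), (p, 9, 24, 19), (t, 19, 32, 37), (t, 19, 36, 39), (t, 34, 32, 37), (t, 34, 36, 39), (t, 38, 32, 37), (t, 38, 36, 39)}
σ[G >= C]: keep tuples satisfying G >= C → {(m, 15, 23, 6), (m, 18, 23, 6), (m, 34, 23, 6), (p, 30, 13, 13), (p, 30, 16, 2), (p, 30, 24, 19), (p, 9, 13, 13), (p, 9, 16, 2), (p, 9, 24, 19)}
π_{G, B} gives {(13, 30), (13, 9), (16, 30), (16, 9), (23, 15), (23, 18), (23, 34), (24, 30), (24, 9)}.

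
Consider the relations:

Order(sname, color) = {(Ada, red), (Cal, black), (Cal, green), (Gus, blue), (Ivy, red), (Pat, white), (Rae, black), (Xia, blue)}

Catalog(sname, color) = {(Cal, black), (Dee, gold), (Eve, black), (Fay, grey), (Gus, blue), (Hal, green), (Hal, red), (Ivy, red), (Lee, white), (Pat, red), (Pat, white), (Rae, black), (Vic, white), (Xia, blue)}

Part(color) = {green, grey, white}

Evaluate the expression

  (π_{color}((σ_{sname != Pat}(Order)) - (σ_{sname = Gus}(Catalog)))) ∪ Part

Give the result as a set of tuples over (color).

{black, blue, green, grey, red, white}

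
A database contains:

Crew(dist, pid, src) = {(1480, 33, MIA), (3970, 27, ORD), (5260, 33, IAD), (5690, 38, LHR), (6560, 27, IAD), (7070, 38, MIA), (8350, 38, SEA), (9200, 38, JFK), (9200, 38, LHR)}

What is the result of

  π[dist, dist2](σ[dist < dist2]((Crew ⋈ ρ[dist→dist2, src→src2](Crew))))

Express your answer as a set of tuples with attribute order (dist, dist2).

{(1480, 5260), (3970, 6560), (5690, 7070), (5690, 8350), (5690, 9200), (7070, 8350), (7070, 9200), (8350, 9200)}

ρ[dist→dist2, src→src2]: schema becomes (dist2, pid, src2); tuples unchanged.
Joining Crew and ρ[dist→dist2, src→src2](Crew) on pid yields {(1480, 33, MIA, 1480, MIA), (1480, 33, MIA, 5260, IAD), (3970, 27, ORD, 3970, ORD), (3970, 27, ORD, 6560, IAD), (5260, 33, IAD, 1480, MIA), (5260, 33, IAD, 5260, IAD), (5690, 38, LHR, 5690, LHR), (5690, 38, LHR, 7070, MIA), (5690, 38, LHR, 8350, SEA), (5690, 38, LHR, 9200, JFK), (5690, 38, LHR, 9200, LHR), (6560, 27, IAD, 3970, ORD), (6560, 27, IAD, 6560, IAD), (7070, 38, MIA, 5690, LHR), (7070, 38, MIA, 7070, MIA), (7070, 38, MIA, 8350, SEA), (7070, 38, MIA, 9200, JFK), (7070, 38, MIA, 9200, LHR), (8350, 38, SEA, 5690, LHR), (8350, 38, SEA, 7070, MIA), (8350, 38, SEA, 8350, SEA), (8350, 38, SEA, 9200, JFK), (8350, 38, SEA, 9200, LHR), (9200, 38, JFK, 5690, LHR), (9200, 38, JFK, 7070, MIA), (9200, 38, JFK, 8350, SEA), (9200, 38, JFK, 9200, JFK), (9200, 38, JFK, 9200, LHR), (9200, 38, LHR, 5690, LHR), (9200, 38, LHR, 7070, MIA), (9200, 38, LHR, 8350, SEA), (9200, 38, LHR, 9200, JFK), (9200, 38, LHR, 9200, LHR)}.
Apply σ_{dist < dist2}; surviving tuples: {(1480, 33, MIA, 5260, IAD), (3970, 27, ORD, 6560, IAD), (5690, 38, LHR, 7070, MIA), (5690, 38, LHR, 8350, SEA), (5690, 38, LHR, 9200, JFK), (5690, 38, LHR, 9200, LHR), (7070, 38, MIA, 8350, SEA), (7070, 38, MIA, 9200, JFK), (7070, 38, MIA, 9200, LHR), (8350, 38, SEA, 9200, JFK), (8350, 38, SEA, 9200, LHR)}
π[dist, dist2]: project onto (dist, dist2) (3 duplicate(s) eliminated) → {(1480, 5260), (3970, 6560), (5690, 7070), (5690, 8350), (5690, 9200), (7070, 8350), (7070, 9200), (8350, 9200)}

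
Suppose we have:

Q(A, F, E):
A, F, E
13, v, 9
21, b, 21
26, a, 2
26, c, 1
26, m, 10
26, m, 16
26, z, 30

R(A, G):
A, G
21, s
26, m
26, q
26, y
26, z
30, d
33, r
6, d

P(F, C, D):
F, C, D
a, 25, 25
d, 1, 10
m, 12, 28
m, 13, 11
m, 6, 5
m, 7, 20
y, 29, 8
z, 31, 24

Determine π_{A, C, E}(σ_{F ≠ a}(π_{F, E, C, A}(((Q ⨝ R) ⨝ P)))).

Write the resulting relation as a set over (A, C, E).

Q ⋈ R (natural join on A): {(21, b, 21, s), (26, a, 2, m), (26, a, 2, q), (26, a, 2, y), (26, a, 2, z), (26, c, 1, m), (26, c, 1, q), (26, c, 1, y), (26, c, 1, z), (26, m, 10, m), (26, m, 10, q), (26, m, 10, y), (26, m, 10, z), (26, m, 16, m), (26, m, 16, q), (26, m, 16, y), (26, m, 16, z), (26, z, 30, m), (26, z, 30, q), (26, z, 30, y), (26, z, 30, z)}
(Q ⨝ R) ⋈ P (natural join on F): {(26, a, 2, m, 25, 25), (26, a, 2, q, 25, 25), (26, a, 2, y, 25, 25), (26, a, 2, z, 25, 25), (26, m, 10, m, 12, 28), (26, m, 10, m, 13, 11), (26, m, 10, m, 6, 5), (26, m, 10, m, 7, 20), (26, m, 10, q, 12, 28), (26, m, 10, q, 13, 11), (26, m, 10, q, 6, 5), (26, m, 10, q, 7, 20), (26, m, 10, y, 12, 28), (26, m, 10, y, 13, 11), (26, m, 10, y, 6, 5), (26, m, 10, y, 7, 20), (26, m, 10, z, 12, 28), (26, m, 10, z, 13, 11), (26, m, 10, z, 6, 5), (26, m, 10, z, 7, 20), (26, m, 16, m, 12, 28), (26, m, 16, m, 13, 11), (26, m, 16, m, 6, 5), (26, m, 16, m, 7, 20), (26, m, 16, q, 12, 28), (26, m, 16, q, 13, 11), (26, m, 16, q, 6, 5), (26, m, 16, q, 7, 20), (26, m, 16, y, 12, 28), (26, m, 16, y, 13, 11), (26, m, 16, y, 6, 5), (26, m, 16, y, 7, 20), (26, m, 16, z, 12, 28), (26, m, 16, z, 13, 11), (26, m, 16, z, 6, 5), (26, m, 16, z, 7, 20), (26, z, 30, m, 31, 24), (26, z, 30, q, 31, 24), (26, z, 30, y, 31, 24), (26, z, 30, z, 31, 24)}
π[F, E, C, A]: project onto (F, E, C, A) (30 duplicate(s) eliminated) → {(a, 2, 25, 26), (m, 10, 12, 26), (m, 10, 13, 26), (m, 10, 6, 26), (m, 10, 7, 26), (m, 16, 12, 26), (m, 16, 13, 26), (m, 16, 6, 26), (m, 16, 7, 26), (z, 30, 31, 26)}
Selection F ≠ a: {(m, 10, 12, 26), (m, 10, 13, 26), (m, 10, 6, 26), (m, 10, 7, 26), (m, 16, 12, 26), (m, 16, 13, 26), (m, 16, 6, 26), (m, 16, 7, 26), (z, 30, 31, 26)}
π[A, C, E]: project onto (A, C, E) → {(26, 12, 10), (26, 12, 16), (26, 13, 10), (26, 13, 16), (26, 31, 30), (26, 6, 10), (26, 6, 16), (26, 7, 10), (26, 7, 16)}

{(26, 12, 10), (26, 12, 16), (26, 13, 10), (26, 13, 16), (26, 31, 30), (26, 6, 10), (26, 6, 16), (26, 7, 10), (26, 7, 16)}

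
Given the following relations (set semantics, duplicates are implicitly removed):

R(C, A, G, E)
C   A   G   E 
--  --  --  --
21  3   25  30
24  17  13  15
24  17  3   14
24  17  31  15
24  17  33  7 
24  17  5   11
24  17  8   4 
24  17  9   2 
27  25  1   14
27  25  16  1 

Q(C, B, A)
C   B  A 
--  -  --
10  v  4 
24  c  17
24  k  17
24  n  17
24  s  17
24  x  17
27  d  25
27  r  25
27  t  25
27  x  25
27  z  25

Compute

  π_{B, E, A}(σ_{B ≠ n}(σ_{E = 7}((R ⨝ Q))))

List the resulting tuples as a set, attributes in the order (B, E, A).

R ⋈ Q (natural join on C, A): {(24, 17, 13, 15, c), (24, 17, 13, 15, k), (24, 17, 13, 15, n), (24, 17, 13, 15, s), (24, 17, 13, 15, x), (24, 17, 3, 14, c), (24, 17, 3, 14, k), (24, 17, 3, 14, n), (24, 17, 3, 14, s), (24, 17, 3, 14, x), (24, 17, 31, 15, c), (24, 17, 31, 15, k), (24, 17, 31, 15, n), (24, 17, 31, 15, s), (24, 17, 31, 15, x), (24, 17, 33, 7, c), (24, 17, 33, 7, k), (24, 17, 33, 7, n), (24, 17, 33, 7, s), (24, 17, 33, 7, x), (24, 17, 5, 11, c), (24, 17, 5, 11, k), (24, 17, 5, 11, n), (24, 17, 5, 11, s), (24, 17, 5, 11, x), (24, 17, 8, 4, c), (24, 17, 8, 4, k), (24, 17, 8, 4, n), (24, 17, 8, 4, s), (24, 17, 8, 4, x), (24, 17, 9, 2, c), (24, 17, 9, 2, k), (24, 17, 9, 2, n), (24, 17, 9, 2, s), (24, 17, 9, 2, x), (27, 25, 1, 14, d), (27, 25, 1, 14, r), (27, 25, 1, 14, t), (27, 25, 1, 14, x), (27, 25, 1, 14, z), (27, 25, 16, 1, d), (27, 25, 16, 1, r), (27, 25, 16, 1, t), (27, 25, 16, 1, x), (27, 25, 16, 1, z)}
Apply σ_{E = 7}; surviving tuples: {(24, 17, 33, 7, c), (24, 17, 33, 7, k), (24, 17, 33, 7, n), (24, 17, 33, 7, s), (24, 17, 33, 7, x)}
Apply σ_{B ≠ n}; surviving tuples: {(24, 17, 33, 7, c), (24, 17, 33, 7, k), (24, 17, 33, 7, s), (24, 17, 33, 7, x)}
π_{B, E, A} gives {(c, 7, 17), (k, 7, 17), (s, 7, 17), (x, 7, 17)}.

{(c, 7, 17), (k, 7, 17), (s, 7, 17), (x, 7, 17)}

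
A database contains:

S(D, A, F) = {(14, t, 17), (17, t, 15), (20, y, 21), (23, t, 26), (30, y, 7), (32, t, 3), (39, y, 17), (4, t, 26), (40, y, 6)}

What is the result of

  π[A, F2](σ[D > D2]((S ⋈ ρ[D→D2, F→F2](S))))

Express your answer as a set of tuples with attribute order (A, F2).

{(t, 15), (t, 17), (t, 26), (y, 17), (y, 21), (y, 7)}

ρ[D→D2, F→F2]: schema becomes (D2, A, F2); tuples unchanged.
Natural join on A: {(14, t, 17, 14, 17), (14, t, 17, 17, 15), (14, t, 17, 23, 26), (14, t, 17, 32, 3), (14, t, 17, 4, 26), (17, t, 15, 14, 17), (17, t, 15, 17, 15), (17, t, 15, 23, 26), (17, t, 15, 32, 3), (17, t, 15, 4, 26), (20, y, 21, 20, 21), (20, y, 21, 30, 7), (20, y, 21, 39, 17), (20, y, 21, 40, 6), (23, t, 26, 14, 17), (23, t, 26, 17, 15), (23, t, 26, 23, 26), (23, t, 26, 32, 3), (23, t, 26, 4, 26), (30, y, 7, 20, 21), (30, y, 7, 30, 7), (30, y, 7, 39, 17), (30, y, 7, 40, 6), (32, t, 3, 14, 17), (32, t, 3, 17, 15), (32, t, 3, 23, 26), (32, t, 3, 32, 3), (32, t, 3, 4, 26), (39, y, 17, 20, 21), (39, y, 17, 30, 7), (39, y, 17, 39, 17), (39, y, 17, 40, 6), (4, t, 26, 14, 17), (4, t, 26, 17, 15), (4, t, 26, 23, 26), (4, t, 26, 32, 3), (4, t, 26, 4, 26), (40, y, 6, 20, 21), (40, y, 6, 30, 7), (40, y, 6, 39, 17), (40, y, 6, 40, 6)}
σ[D > D2]: keep tuples satisfying D > D2 → {(14, t, 17, 4, 26), (17, t, 15, 14, 17), (17, t, 15, 4, 26), (23, t, 26, 14, 17), (23, t, 26, 17, 15), (23, t, 26, 4, 26), (30, y, 7, 20, 21), (32, t, 3, 14, 17), (32, t, 3, 17, 15), (32, t, 3, 23, 26), (32, t, 3, 4, 26), (39, y, 17, 20, 21), (39, y, 17, 30, 7), (40, y, 6, 20, 21), (40, y, 6, 30, 7), (40, y, 6, 39, 17)}
π_{A, F2} gives {(t, 15), (t, 17), (t, 26), (y, 17), (y, 21), (y, 7)} (10 duplicate(s) eliminated).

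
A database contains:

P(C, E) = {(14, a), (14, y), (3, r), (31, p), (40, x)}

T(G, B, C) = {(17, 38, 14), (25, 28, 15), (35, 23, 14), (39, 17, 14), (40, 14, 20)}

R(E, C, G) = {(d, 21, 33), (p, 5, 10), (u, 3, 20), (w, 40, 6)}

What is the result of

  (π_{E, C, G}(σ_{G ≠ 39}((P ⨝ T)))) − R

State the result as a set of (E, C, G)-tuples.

{(a, 14, 17), (a, 14, 35), (y, 14, 17), (y, 14, 35)}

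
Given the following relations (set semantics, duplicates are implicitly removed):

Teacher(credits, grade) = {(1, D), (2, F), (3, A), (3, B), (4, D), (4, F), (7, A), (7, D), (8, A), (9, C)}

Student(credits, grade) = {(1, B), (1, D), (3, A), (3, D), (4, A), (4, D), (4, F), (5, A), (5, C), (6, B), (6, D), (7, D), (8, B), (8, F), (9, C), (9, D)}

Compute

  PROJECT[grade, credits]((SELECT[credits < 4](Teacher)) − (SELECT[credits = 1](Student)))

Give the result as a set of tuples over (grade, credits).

{(A, 3), (B, 3), (F, 2)}

Apply σ_{credits < 4}; surviving tuples: {(1, D), (2, F), (3, A), (3, B)}
Apply σ_{credits = 1}; surviving tuples: {(1, B), (1, D)}
Set difference of the two operands is {(2, F), (3, A), (3, B)}.
π_{grade, credits} gives {(A, 3), (B, 3), (F, 2)}.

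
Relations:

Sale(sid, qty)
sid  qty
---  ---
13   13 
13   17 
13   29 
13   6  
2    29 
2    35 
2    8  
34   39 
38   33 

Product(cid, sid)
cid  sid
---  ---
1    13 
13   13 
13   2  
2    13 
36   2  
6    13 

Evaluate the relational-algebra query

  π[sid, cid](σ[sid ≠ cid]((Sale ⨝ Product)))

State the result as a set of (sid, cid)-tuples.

{(13, 1), (13, 2), (13, 6), (2, 13), (2, 36)}

Sale ⋈ Product (natural join on sid): {(13, 13, 1), (13, 13, 13), (13, 13, 2), (13, 13, 6), (13, 17, 1), (13, 17, 13), (13, 17, 2), (13, 17, 6), (13, 29, 1), (13, 29, 13), (13, 29, 2), (13, 29, 6), (13, 6, 1), (13, 6, 13), (13, 6, 2), (13, 6, 6), (2, 29, 13), (2, 29, 36), (2, 35, 13), (2, 35, 36), (2, 8, 13), (2, 8, 36)}
σ[sid ≠ cid]: keep tuples satisfying sid ≠ cid → {(13, 13, 1), (13, 13, 2), (13, 13, 6), (13, 17, 1), (13, 17, 2), (13, 17, 6), (13, 29, 1), (13, 29, 2), (13, 29, 6), (13, 6, 1), (13, 6, 2), (13, 6, 6), (2, 29, 13), (2, 29, 36), (2, 35, 13), (2, 35, 36), (2, 8, 13), (2, 8, 36)}
π[sid, cid]: project onto (sid, cid) (13 duplicate(s) eliminated) → {(13, 1), (13, 2), (13, 6), (2, 13), (2, 36)}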